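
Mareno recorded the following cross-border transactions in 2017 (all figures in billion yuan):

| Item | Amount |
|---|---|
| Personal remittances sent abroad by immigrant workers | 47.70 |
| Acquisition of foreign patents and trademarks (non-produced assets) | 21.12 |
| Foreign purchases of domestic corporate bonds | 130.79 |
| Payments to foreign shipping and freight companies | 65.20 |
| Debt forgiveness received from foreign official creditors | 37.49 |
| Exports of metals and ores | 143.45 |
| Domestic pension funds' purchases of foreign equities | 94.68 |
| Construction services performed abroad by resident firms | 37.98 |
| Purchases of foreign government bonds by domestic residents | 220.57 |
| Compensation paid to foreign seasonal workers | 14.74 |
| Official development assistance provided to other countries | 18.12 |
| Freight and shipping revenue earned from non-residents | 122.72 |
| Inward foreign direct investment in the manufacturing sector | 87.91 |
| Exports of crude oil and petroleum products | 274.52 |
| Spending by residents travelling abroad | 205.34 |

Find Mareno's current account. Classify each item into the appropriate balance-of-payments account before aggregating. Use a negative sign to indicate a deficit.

227.57

Goods: 143.45 + 274.52 = 417.97
Services: -65.20 + 37.98 - 205.34 + 122.72 = -109.84
Primary income: -14.74
Secondary income: -47.70 - 18.12 = -65.82
Current account = 417.97 + (-109.84) + (-14.74) + (-65.82) = 227.57
(Excluded from the current account — capital account: acquisition of foreign patents and trademarks (non-produced assets) 21.12, debt forgiveness received from foreign official creditors 37.49; financial account: foreign purchases of domestic corporate bonds 130.79, domestic pension funds' purchases of foreign equities 94.68, purchases of foreign government bonds by domestic residents 220.57, inward foreign direct investment in the manufacturing sector 87.91.)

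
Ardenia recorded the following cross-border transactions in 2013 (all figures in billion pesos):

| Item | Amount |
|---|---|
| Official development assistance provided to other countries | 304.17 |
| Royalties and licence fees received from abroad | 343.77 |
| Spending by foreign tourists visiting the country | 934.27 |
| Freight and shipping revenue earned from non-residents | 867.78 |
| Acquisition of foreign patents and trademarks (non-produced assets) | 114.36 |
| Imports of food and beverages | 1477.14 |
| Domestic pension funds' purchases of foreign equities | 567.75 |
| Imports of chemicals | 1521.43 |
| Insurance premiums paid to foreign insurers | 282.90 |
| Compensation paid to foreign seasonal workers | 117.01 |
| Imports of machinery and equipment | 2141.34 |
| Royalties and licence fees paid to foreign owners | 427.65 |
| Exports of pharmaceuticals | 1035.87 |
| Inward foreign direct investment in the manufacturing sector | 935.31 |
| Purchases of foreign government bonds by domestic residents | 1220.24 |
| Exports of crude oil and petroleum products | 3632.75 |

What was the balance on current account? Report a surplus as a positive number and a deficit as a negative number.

542.80

Goods: -2141.34 - 1521.43 + 3632.75 + 1035.87 - 1477.14 = -471.29
Services: 867.78 - 282.90 + 934.27 - 427.65 + 343.77 = 1435.27
Primary income: -117.01
Secondary income: -304.17
Current account = (-471.29) + 1435.27 + (-117.01) + (-304.17) = 542.80
(Excluded from the current account — capital account: acquisition of foreign patents and trademarks (non-produced assets) 114.36; financial account: domestic pension funds' purchases of foreign equities 567.75, inward foreign direct investment in the manufacturing sector 935.31, purchases of foreign government bonds by domestic residents 1220.24.)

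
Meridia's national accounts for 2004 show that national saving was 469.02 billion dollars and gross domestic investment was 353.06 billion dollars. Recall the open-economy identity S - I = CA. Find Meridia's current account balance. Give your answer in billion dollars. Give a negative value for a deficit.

115.96

CA = S - I = 469.02 - 353.06 = 115.96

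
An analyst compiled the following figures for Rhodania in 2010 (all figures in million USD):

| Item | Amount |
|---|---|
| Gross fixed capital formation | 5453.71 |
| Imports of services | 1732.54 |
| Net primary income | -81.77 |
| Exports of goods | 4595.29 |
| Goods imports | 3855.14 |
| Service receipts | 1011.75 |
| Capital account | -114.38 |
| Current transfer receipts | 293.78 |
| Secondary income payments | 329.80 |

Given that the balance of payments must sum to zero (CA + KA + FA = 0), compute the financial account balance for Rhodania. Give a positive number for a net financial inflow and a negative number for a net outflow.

Goods balance = 4595.29 - 3855.14 = 740.15
Services balance = 1011.75 - 1732.54 = -720.79
Trade balance (goods + services) = 740.15 + (-720.79) = 19.36
Net primary income = -81.77
Net secondary income = 293.78 - 329.80 = -36.02
Current account = 19.36 + (-81.77) + (-36.02) = -98.43
Financial account = -(-98.43 + (-114.38)) = 212.81

212.81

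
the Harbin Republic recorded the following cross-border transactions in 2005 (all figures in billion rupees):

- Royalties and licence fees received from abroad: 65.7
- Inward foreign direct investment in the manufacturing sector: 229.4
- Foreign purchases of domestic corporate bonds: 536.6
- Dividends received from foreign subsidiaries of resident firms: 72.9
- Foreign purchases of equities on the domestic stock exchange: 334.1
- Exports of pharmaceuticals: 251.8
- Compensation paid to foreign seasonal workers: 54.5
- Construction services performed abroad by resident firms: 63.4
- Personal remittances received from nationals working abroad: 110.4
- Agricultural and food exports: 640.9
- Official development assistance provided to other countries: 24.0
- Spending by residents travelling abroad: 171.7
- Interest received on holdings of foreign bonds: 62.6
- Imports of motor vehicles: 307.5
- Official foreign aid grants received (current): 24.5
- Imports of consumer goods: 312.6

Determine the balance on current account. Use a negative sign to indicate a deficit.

Goods: -307.5 + 640.9 - 312.6 + 251.8 = 272.6
Services: -171.7 + 63.4 + 65.7 = -42.6
Primary income: 62.6 + 72.9 - 54.5 = 81.0
Secondary income: -24.0 + 24.5 + 110.4 = 110.9
Current account = 272.6 + (-42.6) + 81.0 + 110.9 = 421.9
(Excluded from the current account — financial account: inward foreign direct investment in the manufacturing sector 229.4, foreign purchases of domestic corporate bonds 536.6, foreign purchases of equities on the domestic stock exchange 334.1.)

421.9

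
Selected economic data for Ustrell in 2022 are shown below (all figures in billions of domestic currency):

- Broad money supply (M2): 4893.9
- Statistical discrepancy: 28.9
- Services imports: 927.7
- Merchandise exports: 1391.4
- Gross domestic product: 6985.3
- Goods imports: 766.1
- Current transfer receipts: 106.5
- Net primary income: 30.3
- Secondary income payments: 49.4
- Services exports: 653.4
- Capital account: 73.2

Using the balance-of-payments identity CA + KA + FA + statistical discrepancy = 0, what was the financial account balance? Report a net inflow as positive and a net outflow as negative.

-540.5

Goods balance = 1391.4 - 766.1 = 625.3
Services balance = 653.4 - 927.7 = -274.3
Trade balance (goods + services) = 625.3 + (-274.3) = 351.0
Net primary income = 30.3
Net secondary income = 106.5 - 49.4 = 57.1
Current account = 351.0 + 30.3 + 57.1 = 438.4
Financial account = -(438.4 + 73.2 + 28.9) = -540.5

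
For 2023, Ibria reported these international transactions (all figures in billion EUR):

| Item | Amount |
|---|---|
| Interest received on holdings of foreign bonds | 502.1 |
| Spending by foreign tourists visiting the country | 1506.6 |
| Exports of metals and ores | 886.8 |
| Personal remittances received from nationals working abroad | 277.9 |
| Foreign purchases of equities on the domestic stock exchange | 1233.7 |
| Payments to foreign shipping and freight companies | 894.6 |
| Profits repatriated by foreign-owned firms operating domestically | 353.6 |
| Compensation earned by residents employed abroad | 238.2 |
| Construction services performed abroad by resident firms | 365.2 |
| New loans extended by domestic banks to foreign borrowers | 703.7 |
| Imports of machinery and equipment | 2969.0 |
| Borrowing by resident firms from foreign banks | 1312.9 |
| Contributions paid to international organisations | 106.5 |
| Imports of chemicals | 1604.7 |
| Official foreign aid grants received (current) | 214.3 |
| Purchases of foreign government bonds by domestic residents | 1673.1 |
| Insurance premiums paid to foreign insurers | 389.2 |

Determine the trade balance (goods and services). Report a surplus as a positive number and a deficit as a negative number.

-3098.9

Goods: -1604.7 + 886.8 - 2969.0 = -3686.9
Services: -389.2 + 365.2 - 894.6 + 1506.6 = 588.0
Trade balance = -3686.9 + 588.0 = -3098.9
(Excluded from the trade balance — primary income: interest received on holdings of foreign bonds 502.1, profits repatriated by foreign-owned firms operating domestically 353.6, compensation earned by residents employed abroad 238.2; secondary income: personal remittances received from nationals working abroad 277.9, contributions paid to international organisations 106.5, official foreign aid grants received (current) 214.3; financial account: foreign purchases of equities on the domestic stock exchange 1233.7, new loans extended by domestic banks to foreign borrowers 703.7, borrowing by resident firms from foreign banks 1312.9, purchases of foreign government bonds by domestic residents 1673.1.)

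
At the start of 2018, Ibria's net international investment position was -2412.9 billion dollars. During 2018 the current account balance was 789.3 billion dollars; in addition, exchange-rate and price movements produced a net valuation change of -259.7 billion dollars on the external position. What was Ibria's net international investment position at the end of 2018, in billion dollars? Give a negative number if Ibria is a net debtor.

Change in NIIP = current account + net valuation change = 789.3 + (-259.7) = 529.6
End-of-year NIIP = -2412.9 + 529.6 = -1883.3

-1883.3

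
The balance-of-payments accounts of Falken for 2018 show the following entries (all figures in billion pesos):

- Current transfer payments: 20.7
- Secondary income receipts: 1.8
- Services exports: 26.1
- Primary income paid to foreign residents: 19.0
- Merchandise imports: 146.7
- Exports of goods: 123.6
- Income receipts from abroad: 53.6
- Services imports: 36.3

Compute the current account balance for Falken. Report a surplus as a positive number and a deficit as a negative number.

Goods balance = 123.6 - 146.7 = -23.1
Services balance = 26.1 - 36.3 = -10.2
Trade balance (goods + services) = -23.1 + (-10.2) = -33.3
Net primary income = 53.6 - 19.0 = 34.6
Net secondary income = 1.8 - 20.7 = -18.9
Current account = -33.3 + 34.6 + (-18.9) = -17.6

-17.6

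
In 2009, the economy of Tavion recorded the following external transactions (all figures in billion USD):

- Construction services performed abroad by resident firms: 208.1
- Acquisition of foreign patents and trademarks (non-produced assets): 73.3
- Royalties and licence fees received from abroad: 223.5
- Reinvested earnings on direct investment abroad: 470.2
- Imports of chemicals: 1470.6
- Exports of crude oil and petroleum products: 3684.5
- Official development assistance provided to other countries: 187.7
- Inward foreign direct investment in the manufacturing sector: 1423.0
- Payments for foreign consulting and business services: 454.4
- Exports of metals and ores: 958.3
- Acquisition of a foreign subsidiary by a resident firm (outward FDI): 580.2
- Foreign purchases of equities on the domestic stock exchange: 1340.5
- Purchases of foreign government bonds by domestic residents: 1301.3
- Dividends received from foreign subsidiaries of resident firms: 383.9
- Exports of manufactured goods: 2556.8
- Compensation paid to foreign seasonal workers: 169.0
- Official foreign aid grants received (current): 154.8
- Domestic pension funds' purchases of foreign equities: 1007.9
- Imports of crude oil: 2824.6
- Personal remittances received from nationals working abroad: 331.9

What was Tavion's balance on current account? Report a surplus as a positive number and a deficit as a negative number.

Goods: -2824.6 - 1470.6 + 958.3 + 3684.5 + 2556.8 = 2904.4
Services: 223.5 + 208.1 - 454.4 = -22.8
Primary income: 383.9 - 169.0 + 470.2 = 685.1
Secondary income: -187.7 + 331.9 + 154.8 = 299.0
Current account = 2904.4 + (-22.8) + 685.1 + 299.0 = 3865.7
(Excluded from the current account — capital account: acquisition of foreign patents and trademarks (non-produced assets) 73.3; financial account: inward foreign direct investment in the manufacturing sector 1423.0, acquisition of a foreign subsidiary by a resident firm (outward FDI) 580.2, foreign purchases of equities on the domestic stock exchange 1340.5, purchases of foreign government bonds by domestic residents 1301.3, domestic pension funds' purchases of foreign equities 1007.9.)

3865.7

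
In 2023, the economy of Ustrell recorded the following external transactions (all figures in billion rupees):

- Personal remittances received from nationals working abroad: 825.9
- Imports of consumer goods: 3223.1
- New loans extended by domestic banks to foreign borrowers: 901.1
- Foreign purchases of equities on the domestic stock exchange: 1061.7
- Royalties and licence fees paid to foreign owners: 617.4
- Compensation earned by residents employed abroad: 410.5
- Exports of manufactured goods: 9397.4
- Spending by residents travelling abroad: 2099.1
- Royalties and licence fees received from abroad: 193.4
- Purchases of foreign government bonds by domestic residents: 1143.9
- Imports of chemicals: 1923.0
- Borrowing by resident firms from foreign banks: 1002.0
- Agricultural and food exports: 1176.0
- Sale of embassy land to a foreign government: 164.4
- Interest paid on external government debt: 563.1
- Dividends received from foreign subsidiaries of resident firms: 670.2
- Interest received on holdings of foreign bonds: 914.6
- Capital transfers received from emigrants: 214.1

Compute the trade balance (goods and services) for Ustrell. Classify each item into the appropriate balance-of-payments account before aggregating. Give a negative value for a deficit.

Goods: -1923.0 + 1176.0 + 9397.4 - 3223.1 = 5427.3
Services: -617.4 + 193.4 - 2099.1 = -2523.1
Trade balance = 5427.3 + (-2523.1) = 2904.2
(Excluded from the trade balance — secondary income: personal remittances received from nationals working abroad 825.9; financial account: new loans extended by domestic banks to foreign borrowers 901.1, foreign purchases of equities on the domestic stock exchange 1061.7, purchases of foreign government bonds by domestic residents 1143.9, borrowing by resident firms from foreign banks 1002.0; primary income: compensation earned by residents employed abroad 410.5, interest paid on external government debt 563.1, dividends received from foreign subsidiaries of resident firms 670.2, interest received on holdings of foreign bonds 914.6; capital account: sale of embassy land to a foreign government 164.4, capital transfers received from emigrants 214.1.)

2904.2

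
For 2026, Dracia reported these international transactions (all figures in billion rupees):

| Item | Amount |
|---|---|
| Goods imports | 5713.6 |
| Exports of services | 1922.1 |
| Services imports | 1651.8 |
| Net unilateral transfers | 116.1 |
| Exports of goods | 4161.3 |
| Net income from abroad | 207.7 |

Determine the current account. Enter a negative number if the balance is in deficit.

-958.2

Goods balance = 4161.3 - 5713.6 = -1552.3
Services balance = 1922.1 - 1651.8 = 270.3
Trade balance (goods + services) = -1552.3 + 270.3 = -1282.0
Net primary income = 207.7
Net secondary income = 116.1
Current account = -1282.0 + 207.7 + 116.1 = -958.2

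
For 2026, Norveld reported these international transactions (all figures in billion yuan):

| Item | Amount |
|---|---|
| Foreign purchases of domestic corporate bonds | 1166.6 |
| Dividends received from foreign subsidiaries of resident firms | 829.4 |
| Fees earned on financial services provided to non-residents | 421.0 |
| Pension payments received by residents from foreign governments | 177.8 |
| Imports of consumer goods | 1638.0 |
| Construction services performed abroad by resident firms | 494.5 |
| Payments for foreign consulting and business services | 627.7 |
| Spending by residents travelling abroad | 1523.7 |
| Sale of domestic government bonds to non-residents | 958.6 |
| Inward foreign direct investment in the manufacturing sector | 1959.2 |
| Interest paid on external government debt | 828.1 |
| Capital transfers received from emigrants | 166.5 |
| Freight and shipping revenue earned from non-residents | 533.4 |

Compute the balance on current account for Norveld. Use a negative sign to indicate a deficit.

-2161.4

Goods: -1638.0
Services: 533.4 - 627.7 - 1523.7 + 494.5 + 421.0 = -702.5
Primary income: 829.4 - 828.1 = 1.3
Secondary income: 177.8
Current account = (-1638.0) + (-702.5) + 1.3 + 177.8 = -2161.4
(Excluded from the current account — financial account: foreign purchases of domestic corporate bonds 1166.6, sale of domestic government bonds to non-residents 958.6, inward foreign direct investment in the manufacturing sector 1959.2; capital account: capital transfers received from emigrants 166.5.)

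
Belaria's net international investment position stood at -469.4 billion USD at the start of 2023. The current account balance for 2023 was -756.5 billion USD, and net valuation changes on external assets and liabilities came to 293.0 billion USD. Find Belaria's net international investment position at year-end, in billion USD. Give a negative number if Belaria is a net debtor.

-932.9

Change in NIIP = current account + net valuation change = -756.5 + 293.0 = -463.5
End-of-year NIIP = -469.4 + (-463.5) = -932.9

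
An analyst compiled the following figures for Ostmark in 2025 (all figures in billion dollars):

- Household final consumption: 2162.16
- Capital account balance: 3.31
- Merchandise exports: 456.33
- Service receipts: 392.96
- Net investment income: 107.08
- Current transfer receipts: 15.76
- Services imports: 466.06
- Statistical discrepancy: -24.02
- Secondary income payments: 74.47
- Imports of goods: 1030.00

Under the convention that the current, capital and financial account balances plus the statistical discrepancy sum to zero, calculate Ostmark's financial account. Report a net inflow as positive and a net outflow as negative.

Goods balance = 456.33 - 1030.00 = -573.67
Services balance = 392.96 - 466.06 = -73.10
Trade balance (goods + services) = -573.67 + (-73.10) = -646.77
Net primary income = 107.08
Net secondary income = 15.76 - 74.47 = -58.71
Current account = -646.77 + 107.08 + (-58.71) = -598.40
Financial account = -(-598.40 + 3.31 + (-24.02)) = 619.11

619.11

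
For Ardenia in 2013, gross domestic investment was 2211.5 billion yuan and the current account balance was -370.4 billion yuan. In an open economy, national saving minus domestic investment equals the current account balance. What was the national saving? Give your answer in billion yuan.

1841.1

S - I = CA (net lending to the rest of the world).
S = I + CA = 2211.5 + (-370.4) = 1841.1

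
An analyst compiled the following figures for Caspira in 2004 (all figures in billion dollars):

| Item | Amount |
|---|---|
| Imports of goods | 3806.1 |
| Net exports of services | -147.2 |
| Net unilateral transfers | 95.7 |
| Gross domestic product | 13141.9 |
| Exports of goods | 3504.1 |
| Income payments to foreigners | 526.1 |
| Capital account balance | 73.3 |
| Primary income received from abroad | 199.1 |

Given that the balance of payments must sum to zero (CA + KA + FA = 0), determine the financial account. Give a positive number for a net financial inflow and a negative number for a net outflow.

Goods balance = 3504.1 - 3806.1 = -302.0
Services balance = -147.2
Trade balance (goods + services) = -302.0 + (-147.2) = -449.2
Net primary income = 199.1 - 526.1 = -327.0
Net secondary income = 95.7
Current account = -449.2 + (-327.0) + 95.7 = -680.5
Financial account = -(-680.5 + 73.3) = 607.2

607.2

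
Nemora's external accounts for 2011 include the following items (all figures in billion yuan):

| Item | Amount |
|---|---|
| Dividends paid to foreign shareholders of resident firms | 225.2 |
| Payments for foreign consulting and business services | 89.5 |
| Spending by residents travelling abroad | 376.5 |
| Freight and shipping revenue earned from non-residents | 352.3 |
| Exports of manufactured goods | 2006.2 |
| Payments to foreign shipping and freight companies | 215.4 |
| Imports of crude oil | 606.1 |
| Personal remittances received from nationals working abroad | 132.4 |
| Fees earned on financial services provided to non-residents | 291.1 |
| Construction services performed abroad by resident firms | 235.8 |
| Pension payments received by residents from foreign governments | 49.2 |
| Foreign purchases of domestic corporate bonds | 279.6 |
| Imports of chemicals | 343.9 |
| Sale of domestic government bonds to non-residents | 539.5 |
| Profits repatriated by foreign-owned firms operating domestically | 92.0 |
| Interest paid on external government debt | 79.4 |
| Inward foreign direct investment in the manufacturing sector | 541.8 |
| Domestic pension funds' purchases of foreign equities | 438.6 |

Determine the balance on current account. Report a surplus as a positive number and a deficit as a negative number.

Goods: -343.9 - 606.1 + 2006.2 = 1056.2
Services: 235.8 - 215.4 + 291.1 - 376.5 - 89.5 + 352.3 = 197.8
Primary income: -225.2 - 79.4 - 92.0 = -396.6
Secondary income: 132.4 + 49.2 = 181.6
Current account = 1056.2 + 197.8 + (-396.6) + 181.6 = 1039.0
(Excluded from the current account — financial account: foreign purchases of domestic corporate bonds 279.6, sale of domestic government bonds to non-residents 539.5, inward foreign direct investment in the manufacturing sector 541.8, domestic pension funds' purchases of foreign equities 438.6.)

1039.0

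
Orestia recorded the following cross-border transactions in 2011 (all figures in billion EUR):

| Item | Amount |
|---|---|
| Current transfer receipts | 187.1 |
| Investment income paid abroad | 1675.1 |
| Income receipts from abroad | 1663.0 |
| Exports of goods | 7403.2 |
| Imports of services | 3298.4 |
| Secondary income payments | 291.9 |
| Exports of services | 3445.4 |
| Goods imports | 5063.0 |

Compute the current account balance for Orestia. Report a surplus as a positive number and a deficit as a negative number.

Goods balance = 7403.2 - 5063.0 = 2340.2
Services balance = 3445.4 - 3298.4 = 147.0
Trade balance (goods + services) = 2340.2 + 147.0 = 2487.2
Net primary income = 1663.0 - 1675.1 = -12.1
Net secondary income = 187.1 - 291.9 = -104.8
Current account = 2487.2 + (-12.1) + (-104.8) = 2370.3

2370.3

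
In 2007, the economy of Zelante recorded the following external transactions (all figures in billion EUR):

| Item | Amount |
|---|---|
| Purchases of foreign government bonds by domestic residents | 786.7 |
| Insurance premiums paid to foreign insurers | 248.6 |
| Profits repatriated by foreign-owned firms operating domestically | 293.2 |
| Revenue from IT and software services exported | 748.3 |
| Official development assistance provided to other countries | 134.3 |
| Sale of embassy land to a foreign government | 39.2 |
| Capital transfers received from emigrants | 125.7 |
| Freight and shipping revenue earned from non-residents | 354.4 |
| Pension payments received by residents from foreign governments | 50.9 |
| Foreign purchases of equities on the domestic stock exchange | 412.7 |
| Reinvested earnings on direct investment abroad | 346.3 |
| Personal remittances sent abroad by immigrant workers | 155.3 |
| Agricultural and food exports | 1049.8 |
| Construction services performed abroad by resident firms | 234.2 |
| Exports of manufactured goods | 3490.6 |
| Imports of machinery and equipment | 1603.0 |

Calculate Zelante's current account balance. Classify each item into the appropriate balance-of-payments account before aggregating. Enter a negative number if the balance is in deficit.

3840.1

Goods: 3490.6 + 1049.8 - 1603.0 = 2937.4
Services: 234.2 - 248.6 + 748.3 + 354.4 = 1088.3
Primary income: 346.3 - 293.2 = 53.1
Secondary income: -134.3 - 155.3 + 50.9 = -238.7
Current account = 2937.4 + 1088.3 + 53.1 + (-238.7) = 3840.1
(Excluded from the current account — financial account: purchases of foreign government bonds by domestic residents 786.7, foreign purchases of equities on the domestic stock exchange 412.7; capital account: sale of embassy land to a foreign government 39.2, capital transfers received from emigrants 125.7.)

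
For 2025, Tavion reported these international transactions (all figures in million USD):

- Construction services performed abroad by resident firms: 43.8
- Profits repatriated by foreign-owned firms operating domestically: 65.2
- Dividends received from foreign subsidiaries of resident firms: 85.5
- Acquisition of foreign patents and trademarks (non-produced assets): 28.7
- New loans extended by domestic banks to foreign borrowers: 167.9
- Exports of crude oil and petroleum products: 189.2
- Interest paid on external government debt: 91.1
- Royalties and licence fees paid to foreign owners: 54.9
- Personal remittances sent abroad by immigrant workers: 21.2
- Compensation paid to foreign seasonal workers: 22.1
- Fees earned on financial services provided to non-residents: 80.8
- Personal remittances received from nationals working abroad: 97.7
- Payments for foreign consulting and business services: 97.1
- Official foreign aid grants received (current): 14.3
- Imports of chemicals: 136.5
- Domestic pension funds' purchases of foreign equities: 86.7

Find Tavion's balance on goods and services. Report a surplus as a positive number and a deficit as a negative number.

Goods: -136.5 + 189.2 = 52.7
Services: -97.1 - 54.9 + 80.8 + 43.8 = -27.4
Trade balance = 52.7 + (-27.4) = 25.3
(Excluded from the trade balance — primary income: profits repatriated by foreign-owned firms operating domestically 65.2, dividends received from foreign subsidiaries of resident firms 85.5, interest paid on external government debt 91.1, compensation paid to foreign seasonal workers 22.1; capital account: acquisition of foreign patents and trademarks (non-produced assets) 28.7; financial account: new loans extended by domestic banks to foreign borrowers 167.9, domestic pension funds' purchases of foreign equities 86.7; secondary income: personal remittances sent abroad by immigrant workers 21.2, personal remittances received from nationals working abroad 97.7, official foreign aid grants received (current) 14.3.)

25.3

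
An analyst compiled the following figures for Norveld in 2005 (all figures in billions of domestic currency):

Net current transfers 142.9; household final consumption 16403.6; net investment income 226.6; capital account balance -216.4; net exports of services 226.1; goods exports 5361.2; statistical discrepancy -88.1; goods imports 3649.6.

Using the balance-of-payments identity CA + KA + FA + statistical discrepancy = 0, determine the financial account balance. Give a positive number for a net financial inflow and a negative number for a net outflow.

-2002.7

Goods balance = 5361.2 - 3649.6 = 1711.6
Services balance = 226.1
Trade balance (goods + services) = 1711.6 + 226.1 = 1937.7
Net primary income = 226.6
Net secondary income = 142.9
Current account = 1937.7 + 226.6 + 142.9 = 2307.2
Financial account = -(2307.2 + (-216.4) + (-88.1)) = -2002.7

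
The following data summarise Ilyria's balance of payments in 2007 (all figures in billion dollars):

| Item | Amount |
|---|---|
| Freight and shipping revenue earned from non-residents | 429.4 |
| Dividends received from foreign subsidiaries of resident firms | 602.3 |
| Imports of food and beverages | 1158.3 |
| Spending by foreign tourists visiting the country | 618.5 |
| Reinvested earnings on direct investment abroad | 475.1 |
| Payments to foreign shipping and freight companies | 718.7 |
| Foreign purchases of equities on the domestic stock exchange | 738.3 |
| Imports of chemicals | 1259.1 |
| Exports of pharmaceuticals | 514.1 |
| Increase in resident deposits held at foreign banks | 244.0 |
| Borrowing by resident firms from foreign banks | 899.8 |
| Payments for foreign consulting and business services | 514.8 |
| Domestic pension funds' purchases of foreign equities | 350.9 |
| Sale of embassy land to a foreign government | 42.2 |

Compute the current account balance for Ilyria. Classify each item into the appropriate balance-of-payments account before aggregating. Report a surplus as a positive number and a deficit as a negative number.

Goods: -1259.1 + 514.1 - 1158.3 = -1903.3
Services: -718.7 - 514.8 + 429.4 + 618.5 = -185.6
Primary income: 475.1 + 602.3 = 1077.4
Current account = (-1903.3) + (-185.6) + 1077.4 = -1011.5
(Excluded from the current account — financial account: foreign purchases of equities on the domestic stock exchange 738.3, increase in resident deposits held at foreign banks 244.0, borrowing by resident firms from foreign banks 899.8, domestic pension funds' purchases of foreign equities 350.9; capital account: sale of embassy land to a foreign government 42.2.)

-1011.5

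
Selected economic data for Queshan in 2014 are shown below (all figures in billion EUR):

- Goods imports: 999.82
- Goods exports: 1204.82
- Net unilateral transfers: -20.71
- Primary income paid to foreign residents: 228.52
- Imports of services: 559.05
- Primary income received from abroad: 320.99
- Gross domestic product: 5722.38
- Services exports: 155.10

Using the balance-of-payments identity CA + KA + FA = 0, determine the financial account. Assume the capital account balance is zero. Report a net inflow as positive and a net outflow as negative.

127.19

Goods balance = 1204.82 - 999.82 = 205.00
Services balance = 155.10 - 559.05 = -403.95
Trade balance (goods + services) = 205.00 + (-403.95) = -198.95
Net primary income = 320.99 - 228.52 = 92.47
Net secondary income = -20.71
Current account = -198.95 + 92.47 + (-20.71) = -127.19
Financial account = -(-127.19) = 127.19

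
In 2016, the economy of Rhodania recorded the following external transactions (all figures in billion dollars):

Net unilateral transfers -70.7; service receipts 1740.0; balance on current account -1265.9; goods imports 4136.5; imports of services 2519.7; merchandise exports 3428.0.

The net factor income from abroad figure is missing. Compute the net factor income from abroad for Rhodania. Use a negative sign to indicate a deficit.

293.0

Current account = goods balance + services balance + net primary income + net secondary income
Sum of the known components = -1558.9
Net factor income from abroad = CA - (known components) = -1265.9 - (-1558.9) = 293.0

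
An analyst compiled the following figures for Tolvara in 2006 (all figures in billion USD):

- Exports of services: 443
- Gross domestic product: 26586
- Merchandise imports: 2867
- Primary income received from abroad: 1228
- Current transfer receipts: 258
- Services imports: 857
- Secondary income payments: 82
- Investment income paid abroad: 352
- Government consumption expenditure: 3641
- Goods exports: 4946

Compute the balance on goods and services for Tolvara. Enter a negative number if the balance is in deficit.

Goods balance = 4946 - 2867 = 2079
Services balance = 443 - 857 = -414
Trade balance (goods + services) = 2079 + (-414) = 1665

1665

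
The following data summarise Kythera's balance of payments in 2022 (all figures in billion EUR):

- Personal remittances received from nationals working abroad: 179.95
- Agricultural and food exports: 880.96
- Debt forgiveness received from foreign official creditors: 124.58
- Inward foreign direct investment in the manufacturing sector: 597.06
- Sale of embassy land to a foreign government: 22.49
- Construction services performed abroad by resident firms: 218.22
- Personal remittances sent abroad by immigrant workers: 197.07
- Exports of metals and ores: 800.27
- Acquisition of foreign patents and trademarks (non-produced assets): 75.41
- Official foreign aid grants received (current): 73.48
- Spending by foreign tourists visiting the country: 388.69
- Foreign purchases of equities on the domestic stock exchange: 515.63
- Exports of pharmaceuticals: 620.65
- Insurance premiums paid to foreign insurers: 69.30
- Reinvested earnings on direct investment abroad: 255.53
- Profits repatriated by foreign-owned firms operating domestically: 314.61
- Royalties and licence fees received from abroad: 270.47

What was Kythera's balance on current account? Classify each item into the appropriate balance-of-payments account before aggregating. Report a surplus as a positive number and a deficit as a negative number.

Goods: 880.96 + 620.65 + 800.27 = 2301.88
Services: -69.30 + 388.69 + 270.47 + 218.22 = 808.08
Primary income: 255.53 - 314.61 = -59.08
Secondary income: 179.95 - 197.07 + 73.48 = 56.36
Current account = 2301.88 + 808.08 + (-59.08) + 56.36 = 3107.24
(Excluded from the current account — capital account: debt forgiveness received from foreign official creditors 124.58, sale of embassy land to a foreign government 22.49, acquisition of foreign patents and trademarks (non-produced assets) 75.41; financial account: inward foreign direct investment in the manufacturing sector 597.06, foreign purchases of equities on the domestic stock exchange 515.63.)

3107.24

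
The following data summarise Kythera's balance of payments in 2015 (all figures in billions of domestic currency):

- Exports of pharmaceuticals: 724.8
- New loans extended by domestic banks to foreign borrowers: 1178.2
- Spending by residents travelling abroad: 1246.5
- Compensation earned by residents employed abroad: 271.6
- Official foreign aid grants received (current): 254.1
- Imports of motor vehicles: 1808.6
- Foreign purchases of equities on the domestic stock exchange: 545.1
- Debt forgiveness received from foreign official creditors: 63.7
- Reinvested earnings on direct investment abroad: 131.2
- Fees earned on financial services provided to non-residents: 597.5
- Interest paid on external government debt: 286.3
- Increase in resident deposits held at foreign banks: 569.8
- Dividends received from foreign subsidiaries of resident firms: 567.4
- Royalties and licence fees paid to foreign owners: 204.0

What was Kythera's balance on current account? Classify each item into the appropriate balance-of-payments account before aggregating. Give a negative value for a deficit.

Goods: -1808.6 + 724.8 = -1083.8
Services: -1246.5 - 204.0 + 597.5 = -853.0
Primary income: 567.4 + 271.6 - 286.3 + 131.2 = 683.9
Secondary income: 254.1
Current account = (-1083.8) + (-853.0) + 683.9 + 254.1 = -998.8
(Excluded from the current account — financial account: new loans extended by domestic banks to foreign borrowers 1178.2, foreign purchases of equities on the domestic stock exchange 545.1, increase in resident deposits held at foreign banks 569.8; capital account: debt forgiveness received from foreign official creditors 63.7.)

-998.8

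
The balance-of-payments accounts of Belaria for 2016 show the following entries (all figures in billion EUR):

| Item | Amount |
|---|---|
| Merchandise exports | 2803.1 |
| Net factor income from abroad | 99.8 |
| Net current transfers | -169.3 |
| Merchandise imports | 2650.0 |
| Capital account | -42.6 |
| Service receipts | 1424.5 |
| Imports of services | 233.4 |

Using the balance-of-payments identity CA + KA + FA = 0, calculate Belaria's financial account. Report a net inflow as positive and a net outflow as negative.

-1232.1

Goods balance = 2803.1 - 2650.0 = 153.1
Services balance = 1424.5 - 233.4 = 1191.1
Trade balance (goods + services) = 153.1 + 1191.1 = 1344.2
Net primary income = 99.8
Net secondary income = -169.3
Current account = 1344.2 + 99.8 + (-169.3) = 1274.7
Financial account = -(1274.7 + (-42.6)) = -1232.1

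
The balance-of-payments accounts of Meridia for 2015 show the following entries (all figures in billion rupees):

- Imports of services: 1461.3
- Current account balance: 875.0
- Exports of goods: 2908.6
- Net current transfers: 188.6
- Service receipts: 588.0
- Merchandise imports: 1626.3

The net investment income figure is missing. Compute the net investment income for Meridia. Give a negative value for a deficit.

Current account = goods balance + services balance + net primary income + net secondary income
Sum of the known components = 597.6
Net investment income = CA - (known components) = 875.0 - 597.6 = 277.4

277.4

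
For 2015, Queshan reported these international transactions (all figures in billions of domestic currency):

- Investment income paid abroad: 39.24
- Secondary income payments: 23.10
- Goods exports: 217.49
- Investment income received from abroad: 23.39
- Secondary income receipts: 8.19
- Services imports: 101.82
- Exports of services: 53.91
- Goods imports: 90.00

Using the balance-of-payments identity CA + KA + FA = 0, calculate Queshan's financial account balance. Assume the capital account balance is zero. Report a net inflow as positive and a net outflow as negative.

-48.82

Goods balance = 217.49 - 90.00 = 127.49
Services balance = 53.91 - 101.82 = -47.91
Trade balance (goods + services) = 127.49 + (-47.91) = 79.58
Net primary income = 23.39 - 39.24 = -15.85
Net secondary income = 8.19 - 23.10 = -14.91
Current account = 79.58 + (-15.85) + (-14.91) = 48.82
Financial account = -(48.82) = -48.82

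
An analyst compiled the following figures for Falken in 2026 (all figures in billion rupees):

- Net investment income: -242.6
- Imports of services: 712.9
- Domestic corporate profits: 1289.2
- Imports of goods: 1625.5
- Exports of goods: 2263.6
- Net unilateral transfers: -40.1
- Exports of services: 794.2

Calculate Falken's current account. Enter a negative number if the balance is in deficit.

436.7

Goods balance = 2263.6 - 1625.5 = 638.1
Services balance = 794.2 - 712.9 = 81.3
Trade balance (goods + services) = 638.1 + 81.3 = 719.4
Net primary income = -242.6
Net secondary income = -40.1
Current account = 719.4 + (-242.6) + (-40.1) = 436.7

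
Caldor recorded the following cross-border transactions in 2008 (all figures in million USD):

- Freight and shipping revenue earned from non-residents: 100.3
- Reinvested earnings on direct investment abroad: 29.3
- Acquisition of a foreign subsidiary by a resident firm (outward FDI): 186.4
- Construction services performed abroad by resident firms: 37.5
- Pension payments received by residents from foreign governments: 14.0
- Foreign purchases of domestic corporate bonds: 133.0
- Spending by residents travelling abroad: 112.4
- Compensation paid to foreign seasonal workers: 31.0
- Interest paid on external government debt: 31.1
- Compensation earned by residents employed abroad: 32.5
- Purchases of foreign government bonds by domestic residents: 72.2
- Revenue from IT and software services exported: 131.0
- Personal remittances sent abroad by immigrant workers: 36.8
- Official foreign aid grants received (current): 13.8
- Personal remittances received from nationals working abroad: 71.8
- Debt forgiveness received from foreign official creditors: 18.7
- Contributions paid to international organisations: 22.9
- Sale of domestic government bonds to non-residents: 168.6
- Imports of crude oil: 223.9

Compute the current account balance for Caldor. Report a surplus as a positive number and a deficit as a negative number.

-27.9

Goods: -223.9
Services: 131.0 + 37.5 - 112.4 + 100.3 = 156.4
Primary income: -31.0 + 29.3 - 31.1 + 32.5 = -0.3
Secondary income: -36.8 + 71.8 - 22.9 + 14.0 + 13.8 = 39.9
Current account = (-223.9) + 156.4 + (-0.3) + 39.9 = -27.9
(Excluded from the current account — financial account: acquisition of a foreign subsidiary by a resident firm (outward FDI) 186.4, foreign purchases of domestic corporate bonds 133.0, purchases of foreign government bonds by domestic residents 72.2, sale of domestic government bonds to non-residents 168.6; capital account: debt forgiveness received from foreign official creditors 18.7.)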